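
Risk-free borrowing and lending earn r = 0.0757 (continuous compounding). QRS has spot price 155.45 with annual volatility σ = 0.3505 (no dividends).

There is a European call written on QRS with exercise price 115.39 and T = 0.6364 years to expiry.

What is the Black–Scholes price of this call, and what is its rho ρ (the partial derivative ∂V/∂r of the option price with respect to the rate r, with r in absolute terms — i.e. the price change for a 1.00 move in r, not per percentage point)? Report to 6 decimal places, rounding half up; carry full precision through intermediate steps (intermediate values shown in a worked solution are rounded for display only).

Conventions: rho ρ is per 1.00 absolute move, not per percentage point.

price = 47.370420
ρ = 60.460163

σ√T = 0.3505·√0.6364 = 0.279610
d₁ = (ln(S/K) + (r+σ²/2)T) / (σ√T) = (ln(155.45/115.39) + (0.0757+0.3505²/2)·0.6364) / 0.279610 = (0.298006 + 0.087266) / 0.279610 = 1.377892
d₂ = d₁ − σ√T = 1.377892 − 0.279610 = 1.098282
e^{−rT} = 0.952967
N(d₁) = 0.915882,  N(d₂) = 0.863959
Call price V = S·N(d₁) − K·e^{−rT}·N(d₂) = 142.373818 − 95.003398 = 47.370420
ρ = K·T·e^{−rT}·N(d₂) = 60.460163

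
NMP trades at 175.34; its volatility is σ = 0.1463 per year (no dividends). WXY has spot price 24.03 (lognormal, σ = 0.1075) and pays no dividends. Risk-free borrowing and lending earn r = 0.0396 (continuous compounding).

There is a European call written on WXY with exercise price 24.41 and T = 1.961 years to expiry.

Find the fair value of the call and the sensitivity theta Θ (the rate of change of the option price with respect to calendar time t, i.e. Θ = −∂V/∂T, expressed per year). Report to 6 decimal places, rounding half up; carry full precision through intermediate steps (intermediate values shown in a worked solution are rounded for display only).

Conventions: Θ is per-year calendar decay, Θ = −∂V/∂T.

price = 2.236958
Θ = -0.891832

σ√T = 0.1075·√1.961 = 0.150538
d₁ = (ln(S/K) + (r+σ²/2)T) / (σ√T) = (ln(24.03/24.41) + (0.0396+0.1075²/2)·1.961) / 0.150538 = (-0.015690 + 0.088987) / 0.150538 = 0.486897
d₂ = d₁ − σ√T = 0.486897 − 0.150538 = 0.336358
e^{−rT} = 0.925283
N(d₁) = 0.686834,  N(d₂) = 0.631700
Call price V = S·N(d₁) − K·e^{−rT}·N(d₂) = 16.504628 − 14.267670 = 2.236958
φ(d₁) = (1/√(2π))·e^{−d₁²/2} = 0.354349
Θ = −S·φ(d₁)·σ/(2√T) − r·K·e^{−rT}·N(d₂) = −0.326832 − 0.565000 = -0.891832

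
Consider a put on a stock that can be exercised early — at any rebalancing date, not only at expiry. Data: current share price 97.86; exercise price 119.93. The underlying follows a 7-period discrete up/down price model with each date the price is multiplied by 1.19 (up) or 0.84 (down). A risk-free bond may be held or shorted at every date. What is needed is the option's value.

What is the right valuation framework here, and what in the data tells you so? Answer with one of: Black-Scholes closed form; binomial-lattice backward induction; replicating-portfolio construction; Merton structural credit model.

Key observation: the exercise right at every one of the 7 steps is what matters: each node needs max(119.93 − S, continuation), which only the stepwise tree valuation starting from spot 97.86 delivers.

framework: binomial-lattice backward induction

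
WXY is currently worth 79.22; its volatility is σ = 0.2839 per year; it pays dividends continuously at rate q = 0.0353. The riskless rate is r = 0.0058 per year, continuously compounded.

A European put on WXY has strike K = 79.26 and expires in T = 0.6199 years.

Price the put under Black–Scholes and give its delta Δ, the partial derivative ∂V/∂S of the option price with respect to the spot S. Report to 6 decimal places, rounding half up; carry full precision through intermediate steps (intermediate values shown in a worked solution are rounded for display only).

σ√T = 0.2839·√0.6199 = 0.223525
d₁ = (ln(S/K) + (r−q+σ²/2)T) / (σ√T) = (ln(79.22/79.26) + (0.0058−0.0353+0.2839²/2)·0.6199) / 0.223525 = (-0.000505 + 0.006695) / 0.223525 = 0.027692
d₂ = d₁ − σ√T = 0.027692 − 0.223525 = -0.195833
e^{−rT} = 0.996411
e^{−qT} = 0.978355
N(−d₁) = 0.488954,  N(−d₂) = 0.577630
Put price V = K·e^{−rT}·N(−d₂) − S·e^{−qT}·N(−d₁) = 45.618604 − 37.896516 = 7.722088
Δ = −e^{−qT}·N(−d₁) = -0.478371

price = 7.722088
Δ = -0.478371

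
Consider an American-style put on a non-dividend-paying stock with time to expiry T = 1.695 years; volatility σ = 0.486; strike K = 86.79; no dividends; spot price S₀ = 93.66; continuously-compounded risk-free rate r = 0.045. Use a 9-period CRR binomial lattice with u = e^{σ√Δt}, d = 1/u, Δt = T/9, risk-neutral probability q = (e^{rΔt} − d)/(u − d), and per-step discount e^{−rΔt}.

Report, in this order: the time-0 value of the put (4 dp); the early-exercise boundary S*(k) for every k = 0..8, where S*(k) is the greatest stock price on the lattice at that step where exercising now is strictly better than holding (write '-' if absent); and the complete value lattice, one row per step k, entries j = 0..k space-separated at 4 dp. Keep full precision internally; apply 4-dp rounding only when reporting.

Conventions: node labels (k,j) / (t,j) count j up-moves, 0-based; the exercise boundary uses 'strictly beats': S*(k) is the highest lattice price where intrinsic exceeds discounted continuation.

params: Δt=0.18833 u=1.23480 d=0.80985 q=0.46749 e^(-rΔt)=0.99156
t_9 payoffs: 72.7562 65.3921 54.1638 37.0436 10.9398 0.0000 0.0000 0.0000 0.0000 0.0000
t_8: node(8,0) S=17.3290 payoff=69.4610 vs cont=68.7286 → 69.4610 [stop]  node(8,1) S=26.4222 payoff=60.3678 vs cont=59.6354 → 60.3678 [stop]  node(8,2) S=40.2869 payoff=46.5031 vs cont=45.7707 → 46.5031 [stop]  node(8,3) S=61.4269 payoff=25.3631 vs cont=24.6306 → 25.3631 [stop]  node(8,4) S=93.6600 payoff=0.0000 vs cont=5.7764 → 5.7764 [wait]  node(8,5) S=142.8070 payoff=0.0000 vs cont=0.0000 → 0.0000 [wait]  node(8,6) S=217.7432 payoff=0.0000 vs cont=0.0000 → 0.0000 [wait]  node(8,7) S=332.0014 payoff=0.0000 vs cont=0.0000 → 0.0000 [wait]  node(8,8) S=506.2151 payoff=0.0000 vs cont=0.0000 → 0.0000 [wait]  ⇒ S*(8)=61.4269
t_7: node(7,0) S=21.3979 payoff=65.3921 vs cont=64.6597 → 65.3921 [stop]  node(7,1) S=32.6262 payoff=54.1638 vs cont=53.4314 → 54.1638 [stop]  node(7,2) S=49.7464 payoff=37.0436 vs cont=36.3112 → 37.0436 [stop]  node(7,3) S=75.8502 payoff=10.9398 vs cont=16.0696 → 16.0696 [wait]  node(7,4) S=115.6516 payoff=0.0000 vs cont=3.0500 → 3.0500 [wait]  node(7,5) S=176.3384 payoff=0.0000 vs cont=0.0000 → 0.0000 [wait]  node(7,6) S=268.8699 payoff=0.0000 vs cont=0.0000 → 0.0000 [wait]  node(7,7) S=409.9562 payoff=0.0000 vs cont=0.0000 → 0.0000 [wait]  ⇒ S*(7)=49.7464
t_6: node(6,0) S=26.4222 payoff=60.3678 vs cont=59.6354 → 60.3678 [stop]  node(6,1) S=40.2869 payoff=46.5031 vs cont=45.7707 → 46.5031 [stop]  node(6,2) S=61.4269 payoff=25.3631 vs cont=27.0085 → 27.0085 [wait]  node(6,3) S=93.6600 payoff=0.0000 vs cont=9.8988 → 9.8988 [wait]  node(6,4) S=142.8070 payoff=0.0000 vs cont=1.6104 → 1.6104 [wait]  node(6,5) S=217.7432 payoff=0.0000 vs cont=0.0000 → 0.0000 [wait]  node(6,6) S=332.0014 payoff=0.0000 vs cont=0.0000 → 0.0000 [wait]  ⇒ S*(6)=40.2869
t_5: node(5,0) S=32.6262 payoff=54.1638 vs cont=53.4314 → 54.1638 [stop]  node(5,1) S=49.7464 payoff=37.0436 vs cont=37.0740 → 37.0740 [wait]  node(5,2) S=75.8502 payoff=10.9398 vs cont=18.8494 → 18.8494 [wait]  node(5,3) S=115.6516 payoff=0.0000 vs cont=5.9732 → 5.9732 [wait]  node(5,4) S=176.3384 payoff=0.0000 vs cont=0.8503 → 0.8503 [wait]  node(5,5) S=268.8699 payoff=0.0000 vs cont=0.0000 → 0.0000 [wait]  ⇒ S*(5)=32.6262
t_4: node(4,0) S=40.2869 payoff=46.5031 vs cont=45.7847 → 46.5031 [stop]  node(4,1) S=61.4269 payoff=25.3631 vs cont=28.3131 → 28.3131 [wait]  node(4,2) S=93.6600 payoff=0.0000 vs cont=12.7215 → 12.7215 [wait]  node(4,3) S=142.8070 payoff=0.0000 vs cont=3.5481 → 3.5481 [wait]  node(4,4) S=217.7432 payoff=0.0000 vs cont=0.4490 → 0.4490 [wait]  ⇒ S*(4)=40.2869
t_3: node(3,0) S=49.7464 payoff=37.0436 vs cont=37.6787 → 37.6787 [wait]  node(3,1) S=75.8502 payoff=10.9398 vs cont=20.8467 → 20.8467 [wait]  node(3,2) S=115.6516 payoff=0.0000 vs cont=8.3618 → 8.3618 [wait]  node(3,3) S=176.3384 payoff=0.0000 vs cont=2.0815 → 2.0815 [wait]  ⇒ S*(3)=-
t_2: node(2,0) S=61.4269 payoff=25.3631 vs cont=29.5582 → 29.5582 [wait]  node(2,1) S=93.6600 payoff=0.0000 vs cont=14.8834 → 14.8834 [wait]  node(2,2) S=142.8070 payoff=0.0000 vs cont=5.3800 → 5.3800 [wait]  ⇒ S*(2)=-
t_1: node(1,0) S=75.8502 payoff=10.9398 vs cont=22.5063 → 22.5063 [wait]  node(1,1) S=115.6516 payoff=0.0000 vs cont=10.3525 → 10.3525 [wait]  ⇒ S*(1)=-
t_0: node(0,0) S=93.6600 payoff=0.0000 vs cont=16.6825 → 16.6825 [wait]  ⇒ S*(0)=-

price = 16.6825
boundary = - - - - 40.2869 32.6262 40.2869 49.7464 61.4269
tree:
16.6825
22.5063 10.3525
29.5582 14.8834 5.3800
37.6787 20.8467 8.3618 2.0815
46.5031 28.3131 12.7215 3.5481 0.4490
54.1638 37.0740 18.8494 5.9732 0.8503 0.0000
60.3678 46.5031 27.0085 9.8988 1.6104 0.0000 0.0000
65.3921 54.1638 37.0436 16.0696 3.0500 0.0000 0.0000 0.0000
69.4610 60.3678 46.5031 25.3631 5.7764 0.0000 0.0000 0.0000 0.0000
72.7562 65.3921 54.1638 37.0436 10.9398 0.0000 0.0000 0.0000 0.0000 0.0000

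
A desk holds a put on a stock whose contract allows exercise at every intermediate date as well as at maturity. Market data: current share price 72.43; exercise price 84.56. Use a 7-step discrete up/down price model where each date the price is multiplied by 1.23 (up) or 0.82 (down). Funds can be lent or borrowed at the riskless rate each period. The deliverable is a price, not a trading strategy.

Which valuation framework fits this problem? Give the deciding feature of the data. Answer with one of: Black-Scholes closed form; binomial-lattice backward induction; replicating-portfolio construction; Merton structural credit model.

framework: binomial-lattice backward induction

Key observation: early exercise of the strike-84.56 put must be checked at each of the 7 dates (spot 72.43), which forces a node-by-node comparison of intrinsic and continuation value backward from expiry.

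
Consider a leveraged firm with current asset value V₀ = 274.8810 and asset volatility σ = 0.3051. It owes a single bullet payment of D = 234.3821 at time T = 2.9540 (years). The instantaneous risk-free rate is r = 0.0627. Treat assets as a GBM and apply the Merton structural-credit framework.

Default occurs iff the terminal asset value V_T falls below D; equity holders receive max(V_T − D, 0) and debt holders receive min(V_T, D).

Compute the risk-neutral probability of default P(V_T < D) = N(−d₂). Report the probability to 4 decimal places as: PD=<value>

PD=0.3464

Work the structural quantities from V₀ = 274.8810 against face 234.3821:
d₁ = [ln(V₀/D) + (r + σ²/2)T] / (σ√T)
   = [ln(274.8810/234.3821) + (0.0627 + 0.5·0.3051²)·2.9540] / (0.3051·√2.9540)
   = [0.159386 + 0.322704] / 0.524382 = 0.919348
d₂ = d₁ − σ√T = 0.919348 − 0.524382 = 0.394967
risk-neutral PD = N(−d₂) = N(-0.394967) = 0.346434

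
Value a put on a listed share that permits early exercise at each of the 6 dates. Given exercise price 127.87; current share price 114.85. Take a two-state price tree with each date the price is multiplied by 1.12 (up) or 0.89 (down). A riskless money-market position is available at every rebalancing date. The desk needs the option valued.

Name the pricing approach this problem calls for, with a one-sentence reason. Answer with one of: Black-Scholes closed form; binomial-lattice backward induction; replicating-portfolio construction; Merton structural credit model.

framework: binomial-lattice backward induction

Key observation: with exercise allowed before expiry on a discrete up/down model (6 steps from spot 114.85), the strike-127.87 put's value must be rolled back through the tree testing early exercise at each node.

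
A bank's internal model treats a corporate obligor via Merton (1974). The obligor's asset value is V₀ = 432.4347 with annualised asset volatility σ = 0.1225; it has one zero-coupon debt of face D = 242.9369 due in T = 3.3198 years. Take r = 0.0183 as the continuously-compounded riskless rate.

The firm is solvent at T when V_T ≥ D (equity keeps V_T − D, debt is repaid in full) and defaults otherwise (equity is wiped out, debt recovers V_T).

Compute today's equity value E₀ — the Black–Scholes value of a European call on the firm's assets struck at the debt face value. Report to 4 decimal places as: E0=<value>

Equity is a call on the firm's assets struck at D = 242.9369:
d₁ = [ln(V₀/D) + (r + σ²/2)T] / (σ√T)
   = [ln(432.4347/242.9369) + (0.0183 + 0.5·0.1225²)·3.3198] / (0.1225·√3.3198)
   = [0.576630 + 0.085661] / 0.223199 = 2.967267
d₂ = d₁ − σ√T = 2.967267 − 0.223199 = 2.744068
N(d₁) = 0.998498,  N(d₂) = 0.996966,  e^(−rT) = 0.941056
E₀ = V₀·N(d₁) − D·e^(−rT)·N(d₂)
   = 432.4347·0.998498 − 242.9369·0.941056·0.996966 = 203.861418

E0=203.8614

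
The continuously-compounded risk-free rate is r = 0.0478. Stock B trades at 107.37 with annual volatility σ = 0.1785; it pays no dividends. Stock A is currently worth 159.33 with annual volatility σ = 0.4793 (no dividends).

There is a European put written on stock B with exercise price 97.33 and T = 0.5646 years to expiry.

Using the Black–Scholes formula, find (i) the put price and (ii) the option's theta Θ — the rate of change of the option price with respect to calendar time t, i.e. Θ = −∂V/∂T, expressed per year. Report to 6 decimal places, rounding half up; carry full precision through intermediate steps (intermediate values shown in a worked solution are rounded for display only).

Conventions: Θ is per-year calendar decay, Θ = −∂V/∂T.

price = 1.276153
Θ = -2.210215

σ√T = 0.1785·√0.5646 = 0.134125
d₁ = (ln(S/K) + (r+σ²/2)T) / (σ√T) = (ln(107.37/97.33) + (0.0478+0.1785²/2)·0.5646) / 0.134125 = (0.098174 + 0.035983) / 0.134125 = 1.000235
d₂ = d₁ − σ√T = 1.000235 − 0.134125 = 0.866110
e^{−rT} = 0.973373
N(−d₁) = 0.158598,  N(−d₂) = 0.193215
Put price V = K·e^{−rT}·N(−d₂) − S·N(−d₁) = 18.304872 − 17.028719 = 1.276153
φ(d₁) = (1/√(2π))·e^{−d₁²/2} = 0.241914
Θ = −S·φ(d₁)·σ/(2√T) + r·K·e^{−rT}·N(−d₂) = −3.085188 + 0.874973 = -2.210215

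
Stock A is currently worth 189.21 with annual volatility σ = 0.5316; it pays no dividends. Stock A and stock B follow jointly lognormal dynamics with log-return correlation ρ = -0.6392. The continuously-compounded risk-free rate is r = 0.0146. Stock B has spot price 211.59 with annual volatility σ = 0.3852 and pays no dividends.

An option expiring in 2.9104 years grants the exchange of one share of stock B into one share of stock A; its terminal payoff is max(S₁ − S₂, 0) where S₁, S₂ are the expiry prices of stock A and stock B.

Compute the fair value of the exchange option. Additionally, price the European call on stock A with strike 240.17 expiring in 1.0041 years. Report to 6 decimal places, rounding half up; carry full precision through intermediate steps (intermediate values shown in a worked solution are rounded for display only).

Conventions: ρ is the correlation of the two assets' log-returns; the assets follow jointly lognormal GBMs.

σ_eff = √(σ₁² + σ₂² − 2ρσ₁σ₂) = √(0.5316² + 0.3852² − 2·-0.6392·0.5316·0.3852) = 0.832321
d₁ = (ln(S₁/S₂) + (q₂ − q₁ + σ_eff²/2)T) / (σ_eff√T) = (ln(189.21/211.59) + (0.0 − 0.0 + 0.346379)·2.9104) / 1.419931 = 0.631234
d₂ = d₁ − σ_eff√T = 0.631234 − 1.419931 = -0.788697
N(d₁) = 0.736056,  N(d₂) = 0.215145
V = S₁·e^{−q₁T}·N(d₁) − S₂·e^{−q₂T}·N(d₂) = 139.269221 − 45.522450 = 93.746771
[vanilla: stock A call K=240.17]
σ√T = 0.5316·√1.0041 = 0.532689
d₁ = (ln(S/K) + (r+σ²/2)T) / (σ√T) = (ln(189.21/240.17) + (0.0146+0.5316²/2)·1.0041) / 0.532689 = (-0.238489 + 0.156538) / 0.532689 = -0.153844
d₂ = d₁ − σ√T = -0.153844 − 0.532689 = -0.686533
e^{−rT} = 0.985447
N(d₁) = 0.438866,  N(d₂) = 0.246189
price = S·N(d₁) − K·e^{−rT}·N(d₂) = 83.037895 − 58.266642 = 24.771254

exchange price = 93.746771
price(stock A call K=240.17) = 24.771254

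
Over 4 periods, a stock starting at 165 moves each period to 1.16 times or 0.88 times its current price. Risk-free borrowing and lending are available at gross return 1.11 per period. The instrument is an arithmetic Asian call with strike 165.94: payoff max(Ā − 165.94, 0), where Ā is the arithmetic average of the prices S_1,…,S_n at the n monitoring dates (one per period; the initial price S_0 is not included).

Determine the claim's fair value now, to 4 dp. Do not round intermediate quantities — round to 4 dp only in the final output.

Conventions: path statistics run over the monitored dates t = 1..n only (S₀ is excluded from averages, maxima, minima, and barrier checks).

price = 33.4047

Risk-neutral up-probability p* = (R−d)/(u−d) = (1.11−0.88)/(1.16−0.88) = 0.8214; the claim prices as the p*-weighted sum of path payoffs discounted by R^4.
Enumerate all 2^4 = 16 price paths (U = up ×1.16, D = down ×0.88); each path with k up-moves has probability p*^k·(1−p*)^(4−k).
DDDD: Ā=121.0922, payoff=0.0000, prob=0.001017
UDDD: Ā=159.6215, payoff=0.0000, prob=0.004677
DUDD: Ā=148.0715, payoff=0.0000, prob=0.004677
UUDD: Ā=195.1851, payoff=29.2451, prob=0.021516
DDUD: Ā=137.9075, payoff=0.0000, prob=0.004677
UDUD: Ā=181.7871, payoff=15.8471, prob=0.021516
DUUD: Ā=170.2371, payoff=4.2971, prob=0.021516
UUUD: Ā=224.4035, payoff=58.4635, prob=0.098974
DDDU: Ā=128.9632, payoff=0.0000, prob=0.004677
UDDU: Ā=169.9969, payoff=4.0569, prob=0.021516
DUDU: Ā=158.4469, payoff=0.0000, prob=0.021516
UUDU: Ā=208.8618, payoff=42.9218, prob=0.098974
DDUU: Ā=148.2829, payoff=0.0000, prob=0.021516
UDUU: Ā=195.4638, payoff=29.5238, prob=0.098974
DUUU: Ā=183.9138, payoff=17.9738, prob=0.098974
UUUU: Ā=242.4318, payoff=76.4918, prob=0.455281
Price = Σ prob·payoff / R^4 = 50.710754 / 1.518070 = 33.4047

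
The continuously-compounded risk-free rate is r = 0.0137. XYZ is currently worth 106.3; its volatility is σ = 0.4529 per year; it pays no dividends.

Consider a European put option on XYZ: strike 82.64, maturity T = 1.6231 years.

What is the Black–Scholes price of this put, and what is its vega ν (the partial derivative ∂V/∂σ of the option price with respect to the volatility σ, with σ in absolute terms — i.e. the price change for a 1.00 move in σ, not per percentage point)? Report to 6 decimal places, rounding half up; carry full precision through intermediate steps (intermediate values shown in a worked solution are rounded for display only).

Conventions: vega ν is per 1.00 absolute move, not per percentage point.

σ√T = 0.4529·√1.6231 = 0.576999
d₁ = (ln(S/K) + (r+σ²/2)T) / (σ√T) = (ln(106.3/82.64) + (0.0137+0.4529²/2)·1.6231) / 0.576999 = (0.251771 + 0.188700) / 0.576999 = 0.763384
d₂ = d₁ − σ√T = 0.763384 − 0.576999 = 0.186385
e^{−rT} = 0.978009
N(−d₁) = 0.222617,  N(−d₂) = 0.426071
Put price V = K·e^{−rT}·N(−d₂) − S·N(−d₁) = 34.436217 − 23.664205 = 10.772012
φ(d₁) = (1/√(2π))·e^{−d₁²/2} = 0.298103
ν = S·φ(d₁)·√T = 40.371256

price = 10.772012
ν = 40.371256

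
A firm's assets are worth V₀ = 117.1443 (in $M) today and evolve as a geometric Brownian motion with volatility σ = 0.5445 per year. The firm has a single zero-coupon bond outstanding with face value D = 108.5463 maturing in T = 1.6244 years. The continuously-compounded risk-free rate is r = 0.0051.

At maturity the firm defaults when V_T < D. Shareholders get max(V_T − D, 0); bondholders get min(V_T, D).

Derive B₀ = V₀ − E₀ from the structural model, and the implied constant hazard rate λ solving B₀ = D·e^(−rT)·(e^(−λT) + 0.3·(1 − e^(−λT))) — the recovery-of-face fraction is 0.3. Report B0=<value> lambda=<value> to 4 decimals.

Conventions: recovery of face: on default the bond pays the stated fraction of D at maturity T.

Apply the equity-as-call identities (strike 108.5463, horizon 1.6244 years):
d₁ = [ln(V₀/D) + (r + σ²/2)T] / (σ√T)
   = [ln(117.1443/108.5463) + (0.0051 + 0.5·0.5445²)·1.6244] / (0.5445·√1.6244)
   = [0.076230 + 0.249086] / 0.693976 = 0.468770
d₂ = d₁ − σ√T = 0.468770 − 0.693976 = -0.225205
N(d₁) = 0.680383,  N(d₂) = 0.410910,  e^(−rT) = 0.991750
E₀ = V₀·N(d₁) − D·e^(−rT)·N(d₂)
   = 117.1443·0.680383 − 108.5463·0.991750·0.410910 = 35.468257
B₀ = V₀ − E₀ = 117.1443 − 35.468257 = 81.676043
e^(−λT) = (B₀·e^(rT)/D − 0.3)/(1 − 0.3) = (81.6760·1.008319/108.5463 − 0.3)/0.7 = 0.65530378
λ = −ln(0.65530378)/1.6244 = 0.260192

B0=81.6760 lambda=0.2602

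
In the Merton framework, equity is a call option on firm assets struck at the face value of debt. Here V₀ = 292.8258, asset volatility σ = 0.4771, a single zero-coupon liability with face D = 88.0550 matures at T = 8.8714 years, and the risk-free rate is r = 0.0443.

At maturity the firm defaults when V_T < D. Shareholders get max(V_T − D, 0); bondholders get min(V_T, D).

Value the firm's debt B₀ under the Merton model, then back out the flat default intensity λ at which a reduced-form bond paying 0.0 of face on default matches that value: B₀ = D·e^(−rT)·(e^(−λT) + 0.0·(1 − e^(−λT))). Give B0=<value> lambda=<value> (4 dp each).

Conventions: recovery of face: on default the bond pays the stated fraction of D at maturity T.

B0=48.9999 lambda=0.0218

Work the structural quantities from V₀ = 292.8258 against face 88.0550:
d₁ = [ln(V₀/D) + (r + σ²/2)T] / (σ√T)
   = [ln(292.8258/88.0550) + (0.0443 + 0.5·0.4771²)·8.8714] / (0.4771·√8.8714)
   = [1.201616 + 1.402677] / 1.421037 = 1.832670
d₂ = d₁ − σ√T = 1.832670 − 1.421037 = 0.411633
N(d₁) = 0.966574,  N(d₂) = 0.659696,  e^(−rT) = 0.675027
E₀ = V₀·N(d₁) − D·e^(−rT)·N(d₂)
   = 292.8258·0.966574 − 88.0550·0.675027·0.659696 = 243.825890
B₀ = V₀ − E₀ = 292.8258 − 243.825890 = 48.999910
e^(−λT) = (B₀·e^(rT)/D − 0)/(1 − 0) = (48.9999·1.481423/88.0550 − 0)/1 = 0.82436627
λ = −ln(0.82436627)/8.8714 = 0.021771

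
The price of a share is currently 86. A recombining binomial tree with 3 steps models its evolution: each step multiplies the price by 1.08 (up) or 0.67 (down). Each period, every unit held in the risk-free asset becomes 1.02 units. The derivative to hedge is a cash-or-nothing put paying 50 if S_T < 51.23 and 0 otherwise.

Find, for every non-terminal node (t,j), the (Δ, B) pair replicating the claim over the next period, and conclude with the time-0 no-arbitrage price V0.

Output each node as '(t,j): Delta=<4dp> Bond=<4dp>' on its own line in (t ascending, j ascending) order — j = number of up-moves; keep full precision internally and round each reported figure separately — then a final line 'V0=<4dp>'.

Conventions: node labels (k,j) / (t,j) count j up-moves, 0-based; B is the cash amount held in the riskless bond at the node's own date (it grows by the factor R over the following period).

Under the risk-neutral measure, an up-move has probability p* = (R−d)/(u−d) = 0.8537 and values discount at R = 1.02.
Expiry values: V(3,0)=50.0000, V(3,1)=50.0000, V(3,2)=0.0000, V(3,3)=0.0000
(2,0): S=38.6054. Δ = (V_up−V_dn)/(S_up−S_dn) = (50.0000−50.0000)/(41.6938−25.8656) = 0.0000. V = [p*·50.0000 + (1−p*)·50.0000]/1.02 = 49.0196. B = V − Δ·S = 49.0196.
(2,1): S=62.2296. Δ = (V_up−V_dn)/(S_up−S_dn) = (0.0000−50.0000)/(67.2080−41.6938) = -1.9597. V = [p*·0.0000 + (1−p*)·50.0000]/1.02 = 7.1736. B = V − Δ·S = 129.1248.
(2,2): S=100.3104. Δ = (V_up−V_dn)/(S_up−S_dn) = (0.0000−0.0000)/(108.3352−67.2080) = 0.0000. V = [p*·0.0000 + (1−p*)·0.0000]/1.02 = 0.0000. B = V − Δ·S = 0.0000.
(1,0): S=57.6200. Δ = (V_up−V_dn)/(S_up−S_dn) = (7.1736−49.0196)/(62.2296−38.6054) = -1.7713. V = [p*·7.1736 + (1−p*)·49.0196]/1.02 = 13.0367. B = V − Δ·S = 115.1001.
(1,1): S=92.8800. Δ = (V_up−V_dn)/(S_up−S_dn) = (0.0000−7.1736)/(100.3104−62.2296) = -0.1884. V = [p*·0.0000 + (1−p*)·7.1736]/1.02 = 1.0292. B = V − Δ·S = 18.5258.
(0,0): S=86.0000. Δ = (V_up−V_dn)/(S_up−S_dn) = (1.0292−13.0367)/(92.8800−57.6200) = -0.3405. V = [p*·1.0292 + (1−p*)·13.0367]/1.02 = 2.7318. B = V − Δ·S = 32.0183.
As a check, the time-0 holding Δ(0,0)·S0 + B(0,0) comes to 2.7318 — exactly V0.

(0,0): Delta=-0.3405 Bond=32.0183
(1,0): Delta=-1.7713 Bond=115.1001
(1,1): Delta=-0.1884 Bond=18.5258
(2,0): Delta=0.0000 Bond=49.0196
(2,1): Delta=-1.9597 Bond=129.1248
(2,2): Delta=0.0000 Bond=0.0000
V0=2.7318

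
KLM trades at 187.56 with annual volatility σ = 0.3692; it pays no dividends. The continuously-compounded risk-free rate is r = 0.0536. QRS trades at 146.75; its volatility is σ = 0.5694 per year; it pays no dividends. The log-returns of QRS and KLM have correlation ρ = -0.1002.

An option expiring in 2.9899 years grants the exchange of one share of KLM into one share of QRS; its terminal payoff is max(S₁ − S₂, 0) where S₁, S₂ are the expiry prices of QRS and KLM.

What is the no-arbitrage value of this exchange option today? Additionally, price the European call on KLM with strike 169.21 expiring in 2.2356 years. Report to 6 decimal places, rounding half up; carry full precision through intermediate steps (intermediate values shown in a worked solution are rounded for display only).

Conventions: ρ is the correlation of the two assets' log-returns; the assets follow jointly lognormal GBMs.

exchange price = 57.846725
price(KLM call K=169.21) = 58.304499

σ_eff = √(σ₁² + σ₂² − 2ρσ₁σ₂) = √(0.5694² + 0.3692² − 2·-0.1002·0.5694·0.3692) = 0.708981
d₁ = (ln(S₁/S₂) + (q₂ − q₁ + σ_eff²/2)T) / (σ_eff√T) = (ln(146.75/187.56) + (0.0 − 0.0 + 0.251327)·2.9899) / 1.225922 = 0.412811
d₂ = d₁ − σ_eff√T = 0.412811 − 1.225922 = -0.813111
N(d₁) = 0.660127,  N(d₂) = 0.208077
V = S₁·e^{−q₁T}·N(d₁) − S₂·e^{−q₂T}·N(d₂) = 96.873690 − 39.026965 = 57.846725
[vanilla: KLM call K=169.21]
σ√T = 0.3692·√2.2356 = 0.552025
d₁ = (ln(S/K) + (r+σ²/2)T) / (σ√T) = (ln(187.56/169.21) + (0.0536+0.3692²/2)·2.2356) / 0.552025 = (0.102958 + 0.272194) / 0.552025 = 0.679593
d₂ = d₁ − σ√T = 0.679593 − 0.552025 = 0.127568
e^{−rT} = 0.887073
N(d₁) = 0.751619,  N(d₂) = 0.550754
price = S·N(d₁) − K·e^{−rT}·N(d₂) = 140.973628 − 82.669129 = 58.304499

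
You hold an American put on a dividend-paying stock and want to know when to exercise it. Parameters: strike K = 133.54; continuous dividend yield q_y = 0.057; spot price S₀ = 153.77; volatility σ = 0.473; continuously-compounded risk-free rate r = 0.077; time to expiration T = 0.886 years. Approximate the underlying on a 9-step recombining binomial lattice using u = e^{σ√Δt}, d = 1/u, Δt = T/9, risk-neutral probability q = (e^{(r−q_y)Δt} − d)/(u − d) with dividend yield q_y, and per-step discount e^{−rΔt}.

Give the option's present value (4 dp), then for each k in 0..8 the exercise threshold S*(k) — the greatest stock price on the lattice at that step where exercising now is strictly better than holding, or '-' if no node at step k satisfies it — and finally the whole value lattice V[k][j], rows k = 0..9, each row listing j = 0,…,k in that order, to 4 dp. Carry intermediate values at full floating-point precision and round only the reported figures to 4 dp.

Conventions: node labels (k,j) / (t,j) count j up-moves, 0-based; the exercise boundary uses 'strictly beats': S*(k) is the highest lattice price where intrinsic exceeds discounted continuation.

Δt=0.09844, u=1.15999, d=0.86208, q=0.46958, disc=e^(-rΔt)=0.99245
k=9 terminal: V=max(K-S,0) → 93.1013 79.1270 60.3236 35.0225 0.9780 0.0000 0.0000 0.0000 0.0000 0.0000
k=8: j=0 S=46.9083 intr=86.6317 cont=85.8857 V=86.6317[EX]; j=1 S=63.1183 intr=70.4217 cont=69.7664 V=70.4217[EX]; j=2 S=84.9299 intr=48.6101 cont=48.0769 V=48.6101[EX]; j=3 S=114.2789 intr=19.2611 cont=18.8921 V=19.2611[EX]; j=4 S=153.7700 intr=0.0000 cont=0.5149 V=0.5149[hold]; j=5 S=206.9079 intr=0.0000 cont=0.0000 V=0.0000[hold]; j=6 S=278.4084 intr=0.0000 cont=0.0000 V=0.0000[hold]; j=7 S=374.6172 intr=0.0000 cont=0.0000 V=0.0000[hold]; j=8 S=504.0727 intr=0.0000 cont=0.0000 V=0.0000[hold]  S*(8)=114.2789
k=7: j=0 S=54.4130 intr=79.1270 cont=78.4230 V=79.1270[EX]; j=1 S=73.2164 intr=60.3236 cont=59.7249 V=60.3236[EX]; j=2 S=98.5175 intr=35.0225 cont=34.5653 V=35.0225[EX]; j=3 S=132.5620 intr=0.9780 cont=10.3792 V=10.3792[hold]; j=4 S=178.3710 intr=0.0000 cont=0.2710 V=0.2710[hold]; j=5 S=240.0102 intr=0.0000 cont=0.0000 V=0.0000[hold]; j=6 S=322.9498 intr=0.0000 cont=0.0000 V=0.0000[hold]; j=7 S=434.5507 intr=0.0000 cont=0.0000 V=0.0000[hold]  S*(7)=98.5175
k=6: j=0 S=63.1183 intr=70.4217 cont=69.7664 V=70.4217[EX]; j=1 S=84.9299 intr=48.6101 cont=48.0769 V=48.6101[EX]; j=2 S=114.2789 intr=19.2611 cont=23.2734 V=23.2734[hold]; j=3 S=153.7700 intr=0.0000 cont=5.5901 V=5.5901[hold]; j=4 S=206.9079 intr=0.0000 cont=0.1427 V=0.1427[hold]; j=5 S=278.4084 intr=0.0000 cont=0.0000 V=0.0000[hold]; j=6 S=374.6172 intr=0.0000 cont=0.0000 V=0.0000[hold]  S*(6)=84.9299
k=5: j=0 S=73.2164 intr=60.3236 cont=59.7249 V=60.3236[EX]; j=1 S=98.5175 intr=35.0225 cont=36.4352 V=36.4352[hold]; j=2 S=132.5620 intr=0.9780 cont=14.8566 V=14.8566[hold]; j=3 S=178.3710 intr=0.0000 cont=3.0092 V=3.0092[hold]; j=4 S=240.0102 intr=0.0000 cont=0.0751 V=0.0751[hold]; j=5 S=322.9498 intr=0.0000 cont=0.0000 V=0.0000[hold]  S*(5)=73.2164
k=4: j=0 S=84.9299 intr=48.6101 cont=48.7352 V=48.7352[hold]; j=1 S=114.2789 intr=19.2611 cont=26.1036 V=26.1036[hold]; j=2 S=153.7700 intr=0.0000 cont=9.2231 V=9.2231[hold]; j=3 S=206.9079 intr=0.0000 cont=1.6191 V=1.6191[hold]; j=4 S=278.4084 intr=0.0000 cont=0.0395 V=0.0395[hold]  S*(4)=-
k=3: j=0 S=98.5175 intr=35.0225 cont=37.8201 V=37.8201[hold]; j=1 S=132.5620 intr=0.9780 cont=18.0396 V=18.0396[hold]; j=2 S=178.3710 intr=0.0000 cont=5.6097 V=5.6097[hold]; j=3 S=240.0102 intr=0.0000 cont=0.8707 V=0.8707[hold]  S*(3)=-
k=2: j=0 S=114.2789 intr=19.2611 cont=28.3161 V=28.3161[hold]; j=1 S=153.7700 intr=0.0000 cont=12.1106 V=12.1106[hold]; j=2 S=206.9079 intr=0.0000 cont=3.3588 V=3.3588[hold]  S*(2)=-
k=1: j=0 S=132.5620 intr=0.9780 cont=20.5499 V=20.5499[hold]; j=1 S=178.3710 intr=0.0000 cont=7.9405 V=7.9405[hold]  S*(1)=-
k=0: j=0 S=153.7700 intr=0.0000 cont=14.5183 V=14.5183[hold]  S*(0)=-

price = 14.5183
boundary = - - - - - 73.2164 84.9299 98.5175 114.2789
tree:
14.5183
20.5499 7.9405
28.3161 12.1106 3.3588
37.8201 18.0396 5.6097 0.8707
48.7352 26.1036 9.2231 1.6191 0.0395
60.3236 36.4352 14.8566 3.0092 0.0751 0.0000
70.4217 48.6101 23.2734 5.5901 0.1427 0.0000 0.0000
79.1270 60.3236 35.0225 10.3792 0.2710 0.0000 0.0000 0.0000
86.6317 70.4217 48.6101 19.2611 0.5149 0.0000 0.0000 0.0000 0.0000
93.1013 79.1270 60.3236 35.0225 0.9780 0.0000 0.0000 0.0000 0.0000 0.0000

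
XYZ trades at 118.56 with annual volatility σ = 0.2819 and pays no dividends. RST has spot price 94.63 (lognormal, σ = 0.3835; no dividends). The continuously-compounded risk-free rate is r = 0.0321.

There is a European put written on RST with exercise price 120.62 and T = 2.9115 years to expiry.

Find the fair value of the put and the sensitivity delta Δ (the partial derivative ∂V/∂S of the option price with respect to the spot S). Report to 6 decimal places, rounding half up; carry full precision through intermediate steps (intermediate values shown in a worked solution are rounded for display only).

price = 34.489952
Δ = -0.460505

σ√T = 0.3835·√2.9115 = 0.654371
d₁ = (ln(S/K) + (r+σ²/2)T) / (σ√T) = (ln(94.63/120.62) + (0.0321+0.3835²/2)·2.9115) / 0.654371 = (-0.242671 + 0.307560) / 0.654371 = 0.099162
d₂ = d₁ − σ√T = 0.099162 − 0.654371 = -0.555208
e^{−rT} = 0.910775
N(−d₁) = 0.460505,  N(−d₂) = 0.710624
Put price V = K·e^{−rT}·N(−d₂) − S·N(−d₁) = 78.067505 − 43.577553 = 34.489952
Δ = −N(−d₁) = -0.460505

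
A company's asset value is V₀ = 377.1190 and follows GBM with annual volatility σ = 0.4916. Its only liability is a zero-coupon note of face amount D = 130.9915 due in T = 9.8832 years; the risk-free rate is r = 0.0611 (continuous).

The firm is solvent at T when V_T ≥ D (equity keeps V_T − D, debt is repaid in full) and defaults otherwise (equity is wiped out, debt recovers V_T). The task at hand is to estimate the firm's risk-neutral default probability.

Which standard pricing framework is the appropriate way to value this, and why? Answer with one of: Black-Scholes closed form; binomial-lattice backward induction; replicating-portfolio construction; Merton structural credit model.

Key observation: with the firm-asset dynamics (V₀ = 377.1190) and a single zero-coupon liability of face 130.9915 given, debt value, spread, and default probability all derive from the option view of the balance sheet.

framework: Merton structural credit model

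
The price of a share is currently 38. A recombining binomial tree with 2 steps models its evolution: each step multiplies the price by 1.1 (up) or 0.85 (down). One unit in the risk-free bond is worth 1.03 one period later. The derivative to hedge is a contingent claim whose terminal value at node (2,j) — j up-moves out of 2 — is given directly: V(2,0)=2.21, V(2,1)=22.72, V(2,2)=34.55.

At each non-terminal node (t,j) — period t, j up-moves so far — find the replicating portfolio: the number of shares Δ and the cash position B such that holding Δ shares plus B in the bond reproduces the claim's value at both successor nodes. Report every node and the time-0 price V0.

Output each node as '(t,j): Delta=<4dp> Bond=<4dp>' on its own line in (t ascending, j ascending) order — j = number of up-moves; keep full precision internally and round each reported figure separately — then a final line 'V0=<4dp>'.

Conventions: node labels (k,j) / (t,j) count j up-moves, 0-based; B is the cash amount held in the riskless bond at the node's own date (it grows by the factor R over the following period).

(0,0): Delta=1.4574 Bond=-29.6995
(1,0): Delta=2.5399 Bond=-65.5573
(1,1): Delta=1.1321 Bond=-16.9922
V0=25.6807

Arbitrage-free pricing uses the up-move probability p* = (R−d)/(u−d) = 0.7200, discounting each step at R = 1.03.
At maturity the claim pays: V(2,0)=2.2100, V(2,1)=22.7200, V(2,2)=34.5500
(1,0): S=32.3000. Δ = (V_up−V_dn)/(S_up−S_dn) = (22.7200−2.2100)/(35.5300−27.4550) = 2.5399. V = [p*·22.7200 + (1−p*)·2.2100]/1.03 = 16.4827. B = V − Δ·S = -65.5573.
(1,1): S=41.8000. Δ = (V_up−V_dn)/(S_up−S_dn) = (34.5500−22.7200)/(45.9800−35.5300) = 1.1321. V = [p*·34.5500 + (1−p*)·22.7200]/1.03 = 30.3278. B = V − Δ·S = -16.9922.
(0,0): S=38.0000. Δ = (V_up−V_dn)/(S_up−S_dn) = (30.3278−16.4827)/(41.8000−32.3000) = 1.4574. V = [p*·30.3278 + (1−p*)·16.4827]/1.03 = 25.6807. B = V − Δ·S = -29.6995.
Verification: the root portfolio costs Δ(0,0)·S0 + B(0,0) = 25.6807, matching V0.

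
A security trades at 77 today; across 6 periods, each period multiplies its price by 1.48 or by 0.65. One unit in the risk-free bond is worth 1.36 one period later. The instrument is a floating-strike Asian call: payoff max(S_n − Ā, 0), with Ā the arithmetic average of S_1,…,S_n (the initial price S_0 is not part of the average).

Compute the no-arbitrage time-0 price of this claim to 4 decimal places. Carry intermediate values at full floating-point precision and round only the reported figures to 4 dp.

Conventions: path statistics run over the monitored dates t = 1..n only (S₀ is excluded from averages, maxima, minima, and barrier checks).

Risk-neutral up-probability p* = (R−d)/(u−d) = (1.36−0.65)/(1.48−0.65) = 0.8554; the claim prices as the p*-weighted sum of path payoffs discounted by R^6.
Enumerate all 2^6 = 64 price paths (U = up ×1.48, D = down ×0.65); each path with k up-moves has probability p*^k·(1−p*)^(6−k).
DDDDDD: Ā=22.0358, payoff=0.0000, prob=0.000009
UDDDDD: Ā=50.1739, payoff=0.0000, prob=0.000054
DUDDDD: Ā=39.5223, payoff=0.0000, prob=0.000054
UUDDDD: Ā=89.9892, payoff=0.0000, prob=0.000320
DDUDDD: Ā=32.5987, payoff=0.0000, prob=0.000054
UDUDDD: Ā=74.2247, payoff=0.0000, prob=0.000320
DUUDDD: Ā=63.5730, payoff=0.0000, prob=0.000320
UUUDDD: Ā=144.7509, payoff=0.0000, prob=0.001892
DDDUDD: Ā=28.0984, payoff=0.0000, prob=0.000054
UDDUDD: Ā=63.9778, payoff=0.0000, prob=0.000320
DUDUDD: Ā=53.3261, payoff=0.0000, prob=0.000320
UUDUDD: Ā=121.4195, payoff=0.0000, prob=0.001892
DDUUDD: Ā=46.4025, payoff=0.0000, prob=0.000320
UDUUDD: Ā=105.6550, payoff=0.0000, prob=0.001892
DUUUDD: Ā=95.0034, payoff=0.0000, prob=0.001892
UUUUDD: Ā=216.3153, payoff=0.0000, prob=0.011193
DDDDUD: Ā=25.1731, payoff=0.0000, prob=0.000054
UDDDUD: Ā=57.3173, payoff=0.0000, prob=0.000320
DUDDUD: Ā=46.6656, payoff=0.0000, prob=0.000320
UUDDUD: Ā=106.2541, payoff=0.0000, prob=0.001892
DDUDUD: Ā=39.7421, payoff=0.0000, prob=0.000320
UDUDUD: Ā=90.4896, payoff=0.0000, prob=0.001892
DUUDUD: Ā=79.8379, payoff=0.0000, prob=0.001892
UUUDUD: Ā=181.7848, payoff=0.0000, prob=0.011193
DDDUUD: Ā=35.2417, payoff=0.0000, prob=0.000320
UDDUUD: Ā=80.2427, payoff=0.0000, prob=0.001892
DUDUUD: Ā=69.5910, payoff=0.0000, prob=0.001892
UUDUUD: Ā=158.4534, payoff=0.0000, prob=0.011193
DDUUUD: Ā=62.6675, payoff=5.8839, prob=0.001892
UDUUUD: Ā=142.6890, payoff=13.3972, prob=0.011193
DUUUUD: Ā=132.0373, payoff=24.0488, prob=0.011193
UUUUUD: Ā=300.6388, payoff=54.7573, prob=0.066222
DDDDDU: Ā=23.2718, payoff=0.0000, prob=0.000054
UDDDDU: Ā=52.9880, payoff=0.0000, prob=0.000320
DUDDDU: Ā=42.3363, payoff=0.0000, prob=0.000320
UUDDDU: Ā=96.3966, payoff=0.0000, prob=0.001892
DDUDDU: Ā=35.4127, payoff=0.0000, prob=0.000320
UDUDDU: Ā=80.6321, payoff=0.0000, prob=0.001892
DUUDDU: Ā=69.9804, payoff=0.0000, prob=0.001892
UUUDDU: Ā=159.3400, payoff=0.0000, prob=0.011193
DDDUDU: Ā=30.9124, payoff=0.0000, prob=0.000320
UDDUDU: Ā=70.3852, payoff=0.0000, prob=0.001892
DUDUDU: Ā=59.7335, payoff=8.8178, prob=0.001892
UUDUDU: Ā=136.0086, payoff=20.0775, prob=0.011193
DDUUDU: Ā=52.8099, payoff=15.7414, prob=0.001892
UDUUDU: Ā=120.2442, payoff=35.8420, prob=0.011193
DUUUDU: Ā=109.5925, payoff=46.4936, prob=0.011193
UUUUDU: Ā=249.5337, payoff=105.8624, prob=0.066222
DDDDUU: Ā=27.9872, payoff=2.1198, prob=0.000320
UDDDUU: Ā=63.7247, payoff=4.8266, prob=0.001892
DUDDUU: Ā=53.0730, payoff=15.4783, prob=0.001892
UUDDUU: Ā=120.8432, payoff=35.2429, prob=0.011193
DDUDUU: Ā=46.1494, payoff=22.4019, prob=0.001892
UDUDUU: Ā=105.0787, payoff=51.0074, prob=0.011193
DUUDUU: Ā=94.4271, payoff=61.6591, prob=0.011193
UUUDUU: Ā=215.0032, payoff=140.3929, prob=0.066222
DDDUUU: Ā=41.6491, payoff=26.9022, prob=0.001892
UDDUUU: Ā=94.8318, payoff=61.2543, prob=0.011193
DUDUUU: Ā=84.1802, payoff=71.9060, prob=0.011193
UUDUUU: Ā=191.6718, payoff=163.7243, prob=0.066222
DDUUUU: Ā=77.2566, payoff=78.8295, prob=0.011193
UDUUUU: Ā=175.9073, payoff=179.4888, prob=0.066222
DUUUUU: Ā=165.2556, payoff=190.1405, prob=0.066222
UUUUUU: Ā=376.2744, payoff=432.9352, prob=0.391815
Price = Σ prob·payoff / R^6 = 230.667866 / 6.327519 = 36.4547

price = 36.4547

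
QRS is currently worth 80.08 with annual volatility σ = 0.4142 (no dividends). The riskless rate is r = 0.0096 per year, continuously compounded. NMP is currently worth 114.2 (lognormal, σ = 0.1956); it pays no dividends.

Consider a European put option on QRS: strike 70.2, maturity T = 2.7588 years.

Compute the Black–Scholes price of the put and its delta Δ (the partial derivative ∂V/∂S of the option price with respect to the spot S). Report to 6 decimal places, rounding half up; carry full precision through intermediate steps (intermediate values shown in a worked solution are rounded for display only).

σ√T = 0.4142·√2.7588 = 0.687971
d₁ = (ln(S/K) + (r+σ²/2)T) / (σ√T) = (ln(80.08/70.2) + (0.0096+0.4142²/2)·2.7588) / 0.687971 = (0.131678 + 0.263137) / 0.687971 = 0.573882
d₂ = d₁ − σ√T = 0.573882 − 0.687971 = -0.114089
e^{−rT} = 0.973863
N(−d₁) = 0.283024,  N(−d₂) = 0.545416
Put price V = K·e^{−rT}·N(−d₂) − S·N(−d₁) = 37.287492 − 22.664541 = 14.622951
Δ = −N(−d₁) = -0.283024

price = 14.622951
Δ = -0.283024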